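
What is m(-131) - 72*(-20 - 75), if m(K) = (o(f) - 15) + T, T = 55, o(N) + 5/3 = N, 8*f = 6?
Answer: 82549/12 ≈ 6879.1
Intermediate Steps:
f = 3/4 (f = (1/8)*6 = 3/4 ≈ 0.75000)
o(N) = -5/3 + N
m(K) = 469/12 (m(K) = ((-5/3 + 3/4) - 15) + 55 = (-11/12 - 15) + 55 = -191/12 + 55 = 469/12)
m(-131) - 72*(-20 - 75) = 469/12 - 72*(-20 - 75) = 469/12 - 72*(-95) = 469/12 - 1*(-6840) = 469/12 + 6840 = 82549/12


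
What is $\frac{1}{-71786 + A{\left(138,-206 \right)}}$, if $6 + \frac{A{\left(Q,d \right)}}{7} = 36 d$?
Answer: $- \frac{1}{123740} \approx -8.0815 \cdot 10^{-6}$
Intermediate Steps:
$A{\left(Q,d \right)} = -42 + 252 d$ ($A{\left(Q,d \right)} = -42 + 7 \cdot 36 d = -42 + 252 d$)
$\frac{1}{-71786 + A{\left(138,-206 \right)}} = \frac{1}{-71786 + \left(-42 + 252 \left(-206\right)\right)} = \frac{1}{-71786 - 51954} = \frac{1}{-123740} = - \frac{1}{123740}$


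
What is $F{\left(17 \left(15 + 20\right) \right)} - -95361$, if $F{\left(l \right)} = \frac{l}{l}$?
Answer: $95362$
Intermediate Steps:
$F{\left(l \right)} = 1$
$F{\left(17 \left(15 + 20\right) \right)} - -95361 = 1 - -95361 = 1 + 95361 = 95362$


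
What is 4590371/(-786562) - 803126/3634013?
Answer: -17313176281635/2858376533306 ≈ -6.0570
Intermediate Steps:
4590371/(-786562) - 803126/3634013 = 4590371*(-1/786562) - 803126*1/3634013 = -4590371/786562 - 803126/3634013 = -17313176281635/2858376533306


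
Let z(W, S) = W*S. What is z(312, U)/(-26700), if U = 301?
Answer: -7826/2225 ≈ -3.5173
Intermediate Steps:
z(W, S) = S*W
z(312, U)/(-26700) = (301*312)/(-26700) = 93912*(-1/26700) = -7826/2225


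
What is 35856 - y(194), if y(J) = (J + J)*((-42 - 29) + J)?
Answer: -11868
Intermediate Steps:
y(J) = 2*J*(-71 + J) (y(J) = (2*J)*(-71 + J) = 2*J*(-71 + J))
35856 - y(194) = 35856 - 2*194*(-71 + 194) = 35856 - 2*194*123 = 35856 - 1*47724 = 35856 - 47724 = -11868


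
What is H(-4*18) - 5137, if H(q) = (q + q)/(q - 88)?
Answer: -51361/10 ≈ -5136.1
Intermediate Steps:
H(q) = 2*q/(-88 + q) (H(q) = (2*q)/(-88 + q) = 2*q/(-88 + q))
H(-4*18) - 5137 = 2*(-4*18)/(-88 - 4*18) - 5137 = 2*(-72)/(-88 - 72) - 5137 = 2*(-72)/(-160) - 5137 = 2*(-72)*(-1/160) - 5137 = 9/10 - 5137 = -51361/10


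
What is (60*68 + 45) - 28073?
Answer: -23948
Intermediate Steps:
(60*68 + 45) - 28073 = (4080 + 45) - 28073 = 4125 - 28073 = -23948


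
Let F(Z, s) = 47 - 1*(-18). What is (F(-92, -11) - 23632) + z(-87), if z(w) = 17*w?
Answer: -25046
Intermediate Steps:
F(Z, s) = 65 (F(Z, s) = 47 + 18 = 65)
(F(-92, -11) - 23632) + z(-87) = (65 - 23632) + 17*(-87) = -23567 - 1479 = -25046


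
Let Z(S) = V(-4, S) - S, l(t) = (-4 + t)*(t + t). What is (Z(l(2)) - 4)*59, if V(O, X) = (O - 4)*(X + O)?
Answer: 5900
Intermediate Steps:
V(O, X) = (-4 + O)*(O + X)
l(t) = 2*t*(-4 + t) (l(t) = (-4 + t)*(2*t) = 2*t*(-4 + t))
Z(S) = 32 - 9*S (Z(S) = ((-4)² - 4*(-4) - 4*S - 4*S) - S = (16 + 16 - 4*S - 4*S) - S = (32 - 8*S) - S = 32 - 9*S)
(Z(l(2)) - 4)*59 = ((32 - 18*2*(-4 + 2)) - 4)*59 = ((32 - 18*2*(-2)) - 4)*59 = ((32 - 9*(-8)) - 4)*59 = ((32 + 72) - 4)*59 = (104 - 4)*59 = 100*59 = 5900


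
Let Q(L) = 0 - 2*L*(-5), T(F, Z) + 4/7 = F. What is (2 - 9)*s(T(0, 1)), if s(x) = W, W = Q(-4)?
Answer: 280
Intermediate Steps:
T(F, Z) = -4/7 + F
Q(L) = 10*L (Q(L) = 0 + 10*L = 10*L)
W = -40 (W = 10*(-4) = -40)
s(x) = -40
(2 - 9)*s(T(0, 1)) = (2 - 9)*(-40) = -7*(-40) = 280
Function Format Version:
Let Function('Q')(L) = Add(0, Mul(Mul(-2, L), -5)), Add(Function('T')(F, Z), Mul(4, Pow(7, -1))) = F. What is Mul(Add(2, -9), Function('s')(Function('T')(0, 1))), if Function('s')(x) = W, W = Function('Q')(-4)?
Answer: 280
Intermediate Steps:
Function('T')(F, Z) = Add(Rational(-4, 7), F)
Function('Q')(L) = Mul(10, L) (Function('Q')(L) = Add(0, Mul(10, L)) = Mul(10, L))
W = -40 (W = Mul(10, -4) = -40)
Function('s')(x) = -40
Mul(Add(2, -9), Function('s')(Function('T')(0, 1))) = Mul(Add(2, -9), -40) = Mul(-7, -40) = 280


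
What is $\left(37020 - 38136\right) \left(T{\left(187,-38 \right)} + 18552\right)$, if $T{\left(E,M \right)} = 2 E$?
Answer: $-21121416$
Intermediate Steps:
$\left(37020 - 38136\right) \left(T{\left(187,-38 \right)} + 18552\right) = \left(37020 - 38136\right) \left(2 \cdot 187 + 18552\right) = - 1116 \left(374 + 18552\right) = \left(-1116\right) 18926 = -21121416$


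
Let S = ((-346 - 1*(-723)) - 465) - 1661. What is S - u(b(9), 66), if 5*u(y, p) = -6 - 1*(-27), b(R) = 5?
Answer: -8766/5 ≈ -1753.2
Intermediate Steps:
u(y, p) = 21/5 (u(y, p) = (-6 - 1*(-27))/5 = (-6 + 27)/5 = (⅕)*21 = 21/5)
S = -1749 (S = ((-346 + 723) - 465) - 1661 = (377 - 465) - 1661 = -88 - 1661 = -1749)
S - u(b(9), 66) = -1749 - 1*21/5 = -1749 - 21/5 = -8766/5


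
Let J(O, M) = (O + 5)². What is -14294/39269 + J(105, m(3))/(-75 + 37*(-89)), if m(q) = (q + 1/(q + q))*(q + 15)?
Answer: -130824273/33064498 ≈ -3.9566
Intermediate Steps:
m(q) = (15 + q)*(q + 1/(2*q)) (m(q) = (q + 1/(2*q))*(15 + q) = (15 + q)*(q + 1/(2*q)))
J(O, M) = (5 + O)²
-14294/39269 + J(105, m(3))/(-75 + 37*(-89)) = -14294/39269 + (5 + 105)²/(-75 + 37*(-89)) = -14294*1/39269 + 110²/(-75 - 3293) = -14294/39269 + 12100/(-3368) = -14294/39269 + 12100*(-1/3368) = -14294/39269 - 3025/842 = -130824273/33064498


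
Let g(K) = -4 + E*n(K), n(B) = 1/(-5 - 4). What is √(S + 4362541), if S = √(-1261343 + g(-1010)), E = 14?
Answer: √(39262869 + 3*I*√11352137)/3 ≈ 2088.7 + 0.26885*I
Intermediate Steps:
n(B) = -⅑ (n(B) = 1/(-9) = -⅑)
g(K) = -50/9 (g(K) = -4 + 14*(-⅑) = -4 - 14/9 = -50/9)
S = I*√11352137/3 (S = √(-1261343 - 50/9) = √(-11352137/9) = I*√11352137/3 ≈ 1123.1*I)
√(S + 4362541) = √(I*√11352137/3 + 4362541) = √(4362541 + I*√11352137/3)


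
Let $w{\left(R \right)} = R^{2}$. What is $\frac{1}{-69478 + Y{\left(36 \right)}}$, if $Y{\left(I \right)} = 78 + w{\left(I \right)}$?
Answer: $- \frac{1}{68104} \approx -1.4683 \cdot 10^{-5}$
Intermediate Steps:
$Y{\left(I \right)} = 78 + I^{2}$
$\frac{1}{-69478 + Y{\left(36 \right)}} = \frac{1}{-69478 + \left(78 + 36^{2}\right)} = \frac{1}{-69478 + \left(78 + 1296\right)} = \frac{1}{-69478 + 1374} = \frac{1}{-68104} = - \frac{1}{68104}$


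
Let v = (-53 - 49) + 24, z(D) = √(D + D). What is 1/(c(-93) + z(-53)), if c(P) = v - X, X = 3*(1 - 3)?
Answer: -36/2645 - I*√106/5290 ≈ -0.013611 - 0.0019462*I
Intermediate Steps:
z(D) = √2*√D (z(D) = √(2*D) = √2*√D)
X = -6 (X = 3*(-2) = -6)
v = -78 (v = -102 + 24 = -78)
c(P) = -72 (c(P) = -78 - 1*(-6) = -78 + 6 = -72)
1/(c(-93) + z(-53)) = 1/(-72 + √2*√(-53)) = 1/(-72 + √2*(I*√53)) = 1/(-72 + I*√106)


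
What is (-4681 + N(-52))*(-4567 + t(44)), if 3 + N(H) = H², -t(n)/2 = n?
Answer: 9216900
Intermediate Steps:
t(n) = -2*n
N(H) = -3 + H²
(-4681 + N(-52))*(-4567 + t(44)) = (-4681 + (-3 + (-52)²))*(-4567 - 2*44) = (-4681 + (-3 + 2704))*(-4567 - 88) = (-4681 + 2701)*(-4655) = -1980*(-4655) = 9216900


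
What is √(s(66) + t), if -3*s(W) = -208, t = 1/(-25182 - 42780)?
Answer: √35582116758/22654 ≈ 8.3267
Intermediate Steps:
t = -1/67962 (t = 1/(-67962) = -1/67962 ≈ -1.4714e-5)
s(W) = 208/3 (s(W) = -⅓*(-208) = 208/3)
√(s(66) + t) = √(208/3 - 1/67962) = √(1570677/22654) = √35582116758/22654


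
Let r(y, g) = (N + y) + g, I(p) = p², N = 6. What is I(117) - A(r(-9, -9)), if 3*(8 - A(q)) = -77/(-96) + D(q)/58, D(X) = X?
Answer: 114265369/8352 ≈ 13681.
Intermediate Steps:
r(y, g) = 6 + g + y (r(y, g) = (6 + y) + g = 6 + g + y)
A(q) = 2227/288 - q/174 (A(q) = 8 - (-77/(-96) + q/58)/3 = 8 - (-77*(-1/96) + q*(1/58))/3 = 8 - (77/96 + q/58)/3 = 8 + (-77/288 - q/174) = 2227/288 - q/174)
I(117) - A(r(-9, -9)) = 117² - (2227/288 - (6 - 9 - 9)/174) = 13689 - (2227/288 - 1/174*(-12)) = 13689 - (2227/288 + 2/29) = 13689 - 1*65159/8352 = 13689 - 65159/8352 = 114265369/8352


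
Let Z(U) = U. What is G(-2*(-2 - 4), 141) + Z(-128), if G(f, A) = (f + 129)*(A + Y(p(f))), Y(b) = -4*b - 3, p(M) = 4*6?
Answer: 5794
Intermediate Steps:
p(M) = 24
Y(b) = -3 - 4*b
G(f, A) = (-99 + A)*(129 + f) (G(f, A) = (f + 129)*(A + (-3 - 4*24)) = (129 + f)*(A + (-3 - 96)) = (129 + f)*(A - 99) = (129 + f)*(-99 + A) = (-99 + A)*(129 + f))
G(-2*(-2 - 4), 141) + Z(-128) = (-12771 - (-198)*(-2 - 4) + 129*141 + 141*(-2*(-2 - 4))) - 128 = (-12771 - (-198)*(-6) + 18189 + 141*(-2*(-6))) - 128 = (-12771 - 99*12 + 18189 + 141*12) - 128 = (-12771 - 1188 + 18189 + 1692) - 128 = 5922 - 128 = 5794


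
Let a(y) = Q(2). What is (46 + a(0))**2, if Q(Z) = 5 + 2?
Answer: 2809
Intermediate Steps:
Q(Z) = 7
a(y) = 7
(46 + a(0))**2 = (46 + 7)**2 = 53**2 = 2809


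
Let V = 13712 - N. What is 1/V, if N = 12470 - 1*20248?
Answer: 1/21490 ≈ 4.6533e-5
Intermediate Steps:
N = -7778 (N = 12470 - 20248 = -7778)
V = 21490 (V = 13712 - 1*(-7778) = 13712 + 7778 = 21490)
1/V = 1/21490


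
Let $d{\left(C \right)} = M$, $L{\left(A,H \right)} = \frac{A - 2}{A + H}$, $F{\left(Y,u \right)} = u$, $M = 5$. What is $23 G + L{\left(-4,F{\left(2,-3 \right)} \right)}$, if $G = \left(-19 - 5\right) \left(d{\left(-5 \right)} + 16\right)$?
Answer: $- \frac{81138}{7} \approx -11591.0$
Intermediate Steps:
$L{\left(A,H \right)} = \frac{-2 + A}{A + H}$
$d{\left(C \right)} = 5$
$G = -504$ ($G = \left(-19 - 5\right) \left(5 + 16\right) = \left(-24\right) 21 = -504$)
$23 G + L{\left(-4,F{\left(2,-3 \right)} \right)} = 23 \left(-504\right) + \frac{-2 - 4}{-4 - 3} = -11592 + \frac{1}{-7} \left(-6\right) = -11592 - - \frac{6}{7} = -11592 + \frac{6}{7} = - \frac{81138}{7}$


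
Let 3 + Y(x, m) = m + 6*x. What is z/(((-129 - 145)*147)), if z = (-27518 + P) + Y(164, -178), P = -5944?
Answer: 32659/40278 ≈ 0.81084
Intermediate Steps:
Y(x, m) = -3 + m + 6*x (Y(x, m) = -3 + (m + 6*x) = -3 + m + 6*x)
z = -32659 (z = (-27518 - 5944) + (-3 - 178 + 6*164) = -33462 + (-3 - 178 + 984) = -33462 + 803 = -32659)
z/(((-129 - 145)*147)) = -32659*1/(147*(-129 - 145)) = -32659/((-274*147)) = -32659/(-40278) = -32659*(-1/40278) = 32659/40278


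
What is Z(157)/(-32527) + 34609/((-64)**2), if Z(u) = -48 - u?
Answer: 1126566623/133230592 ≈ 8.4558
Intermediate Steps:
Z(157)/(-32527) + 34609/((-64)**2) = (-48 - 1*157)/(-32527) + 34609/((-64)**2) = (-48 - 157)*(-1/32527) + 34609/4096 = -205*(-1/32527) + 34609*(1/4096) = 205/32527 + 34609/4096 = 1126566623/133230592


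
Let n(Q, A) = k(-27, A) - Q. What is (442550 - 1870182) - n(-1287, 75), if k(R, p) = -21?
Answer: -1428898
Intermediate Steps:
n(Q, A) = -21 - Q
(442550 - 1870182) - n(-1287, 75) = (442550 - 1870182) - (-21 - 1*(-1287)) = -1427632 - (-21 + 1287) = -1427632 - 1*1266 = -1427632 - 1266 = -1428898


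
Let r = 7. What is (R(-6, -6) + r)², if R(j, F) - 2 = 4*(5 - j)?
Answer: 2809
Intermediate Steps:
R(j, F) = 22 - 4*j (R(j, F) = 2 + 4*(5 - j) = 2 + (20 - 4*j) = 22 - 4*j)
(R(-6, -6) + r)² = ((22 - 4*(-6)) + 7)² = ((22 + 24) + 7)² = (46 + 7)² = 53² = 2809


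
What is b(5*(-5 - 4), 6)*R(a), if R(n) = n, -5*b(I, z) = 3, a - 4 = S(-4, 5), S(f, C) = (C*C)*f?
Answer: 288/5 ≈ 57.600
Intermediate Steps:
S(f, C) = f*C² (S(f, C) = C²*f = f*C²)
a = -96 (a = 4 - 4*5² = 4 - 4*25 = 4 - 100 = -96)
b(I, z) = -⅗ (b(I, z) = -⅕*3 = -⅗)
b(5*(-5 - 4), 6)*R(a) = -⅗*(-96) = 288/5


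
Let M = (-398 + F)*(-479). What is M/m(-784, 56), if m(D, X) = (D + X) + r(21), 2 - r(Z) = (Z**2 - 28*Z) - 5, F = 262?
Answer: -32572/287 ≈ -113.49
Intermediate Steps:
M = 65144 (M = (-398 + 262)*(-479) = -136*(-479) = 65144)
r(Z) = 7 - Z**2 + 28*Z (r(Z) = 2 - ((Z**2 - 28*Z) - 5) = 2 - (-5 + Z**2 - 28*Z) = 2 + (5 - Z**2 + 28*Z) = 7 - Z**2 + 28*Z)
m(D, X) = 154 + D + X (m(D, X) = (D + X) + (7 - 1*21**2 + 28*21) = (D + X) + (7 - 1*441 + 588) = (D + X) + (7 - 441 + 588) = (D + X) + 154 = 154 + D + X)
M/m(-784, 56) = 65144/(154 - 784 + 56) = 65144/(-574) = 65144*(-1/574) = -32572/287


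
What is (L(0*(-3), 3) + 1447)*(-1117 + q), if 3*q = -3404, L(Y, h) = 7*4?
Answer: -9963625/3 ≈ -3.3212e+6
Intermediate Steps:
L(Y, h) = 28
q = -3404/3 (q = (1/3)*(-3404) = -3404/3 ≈ -1134.7)
(L(0*(-3), 3) + 1447)*(-1117 + q) = (28 + 1447)*(-1117 - 3404/3) = 1475*(-6755/3) = -9963625/3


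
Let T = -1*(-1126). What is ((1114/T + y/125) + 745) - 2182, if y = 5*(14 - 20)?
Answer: -20215228/14075 ≈ -1436.3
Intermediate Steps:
y = -30 (y = 5*(-6) = -30)
T = 1126
((1114/T + y/125) + 745) - 2182 = ((1114/1126 - 30/125) + 745) - 2182 = ((1114*(1/1126) - 30*1/125) + 745) - 2182 = ((557/563 - 6/25) + 745) - 2182 = (10547/14075 + 745) - 2182 = 10496422/14075 - 2182 = -20215228/14075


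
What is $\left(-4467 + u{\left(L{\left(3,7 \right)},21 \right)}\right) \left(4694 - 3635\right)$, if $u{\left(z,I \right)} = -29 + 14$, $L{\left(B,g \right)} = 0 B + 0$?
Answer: $-4746438$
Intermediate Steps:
$L{\left(B,g \right)} = 0$ ($L{\left(B,g \right)} = 0 + 0 = 0$)
$u{\left(z,I \right)} = -15$
$\left(-4467 + u{\left(L{\left(3,7 \right)},21 \right)}\right) \left(4694 - 3635\right) = \left(-4467 - 15\right) \left(4694 - 3635\right) = \left(-4482\right) 1059 = -4746438$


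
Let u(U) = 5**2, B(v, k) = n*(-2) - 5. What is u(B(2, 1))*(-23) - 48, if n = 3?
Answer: -623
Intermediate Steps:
B(v, k) = -11 (B(v, k) = 3*(-2) - 5 = -6 - 5 = -11)
u(U) = 25
u(B(2, 1))*(-23) - 48 = 25*(-23) - 48 = -575 - 48 = -623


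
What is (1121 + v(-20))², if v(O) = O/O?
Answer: 1258884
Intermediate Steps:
v(O) = 1
(1121 + v(-20))² = (1121 + 1)² = 1122² = 1258884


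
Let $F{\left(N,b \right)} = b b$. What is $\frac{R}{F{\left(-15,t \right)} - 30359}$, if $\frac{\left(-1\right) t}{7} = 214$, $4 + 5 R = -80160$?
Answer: $- \frac{11452}{1581175} \approx -0.0072427$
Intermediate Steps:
$R = - \frac{80164}{5}$ ($R = - \frac{4}{5} + \frac{1}{5} \left(-80160\right) = - \frac{4}{5} - 16032 = - \frac{80164}{5} \approx -16033.0$)
$t = -1498$ ($t = \left(-7\right) 214 = -1498$)
$F{\left(N,b \right)} = b^{2}$
$\frac{R}{F{\left(-15,t \right)} - 30359} = - \frac{80164}{5 \left(\left(-1498\right)^{2} - 30359\right)} = - \frac{80164}{5 \left(2244004 - 30359\right)} = - \frac{80164}{5 \cdot 2213645} = \left(- \frac{80164}{5}\right) \frac{1}{2213645} = - \frac{11452}{1581175}$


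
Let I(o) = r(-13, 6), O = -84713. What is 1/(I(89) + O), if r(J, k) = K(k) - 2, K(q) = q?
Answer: -1/84709 ≈ -1.1805e-5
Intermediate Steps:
r(J, k) = -2 + k (r(J, k) = k - 2 = -2 + k)
I(o) = 4 (I(o) = -2 + 6 = 4)
1/(I(89) + O) = 1/(4 - 84713) = 1/(-84709) = -1/84709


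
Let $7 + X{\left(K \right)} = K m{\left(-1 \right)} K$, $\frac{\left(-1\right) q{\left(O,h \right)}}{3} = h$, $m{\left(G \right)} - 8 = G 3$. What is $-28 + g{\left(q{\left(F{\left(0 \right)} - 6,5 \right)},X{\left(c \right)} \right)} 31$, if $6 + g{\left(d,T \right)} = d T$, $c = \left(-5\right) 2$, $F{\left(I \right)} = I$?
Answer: $-229459$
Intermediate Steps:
$m{\left(G \right)} = 8 + 3 G$ ($m{\left(G \right)} = 8 + G 3 = 8 + 3 G$)
$c = -10$
$q{\left(O,h \right)} = - 3 h$
$X{\left(K \right)} = -7 + 5 K^{2}$ ($X{\left(K \right)} = -7 + K \left(8 + 3 \left(-1\right)\right) K = -7 + K \left(8 - 3\right) K = -7 + K 5 K = -7 + 5 K K = -7 + 5 K^{2}$)
$g{\left(d,T \right)} = -6 + T d$ ($g{\left(d,T \right)} = -6 + d T = -6 + T d$)
$-28 + g{\left(q{\left(F{\left(0 \right)} - 6,5 \right)},X{\left(c \right)} \right)} 31 = -28 + \left(-6 + \left(-7 + 5 \left(-10\right)^{2}\right) \left(\left(-3\right) 5\right)\right) 31 = -28 + \left(-6 + \left(-7 + 5 \cdot 100\right) \left(-15\right)\right) 31 = -28 + \left(-6 + \left(-7 + 500\right) \left(-15\right)\right) 31 = -28 + \left(-6 + 493 \left(-15\right)\right) 31 = -28 + \left(-6 - 7395\right) 31 = -28 - 229431 = -229459$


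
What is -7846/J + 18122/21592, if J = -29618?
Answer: 176537057/159877964 ≈ 1.1042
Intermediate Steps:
-7846/J + 18122/21592 = -7846/(-29618) + 18122/21592 = -7846*(-1/29618) + 18122*(1/21592) = 3923/14809 + 9061/10796 = 176537057/159877964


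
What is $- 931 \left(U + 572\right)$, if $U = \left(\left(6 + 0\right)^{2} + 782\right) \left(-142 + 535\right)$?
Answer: $-299824826$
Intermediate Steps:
$U = 321474$ ($U = \left(6^{2} + 782\right) 393 = \left(36 + 782\right) 393 = 818 \cdot 393 = 321474$)
$- 931 \left(U + 572\right) = - 931 \left(321474 + 572\right) = \left(-931\right) 322046 = -299824826$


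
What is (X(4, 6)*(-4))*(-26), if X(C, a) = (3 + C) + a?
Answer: 1352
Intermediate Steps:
X(C, a) = 3 + C + a
(X(4, 6)*(-4))*(-26) = ((3 + 4 + 6)*(-4))*(-26) = (13*(-4))*(-26) = -52*(-26) = 1352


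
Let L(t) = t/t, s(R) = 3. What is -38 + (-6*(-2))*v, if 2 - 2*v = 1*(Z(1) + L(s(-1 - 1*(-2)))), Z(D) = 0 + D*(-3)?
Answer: -14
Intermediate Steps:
L(t) = 1
Z(D) = -3*D (Z(D) = 0 - 3*D = -3*D)
v = 2 (v = 1 - (-3*1 + 1)/2 = 1 - (-3 + 1)/2 = 1 - (-2)/2 = 1 - 1/2*(-2) = 1 + 1 = 2)
-38 + (-6*(-2))*v = -38 - 6*(-2)*2 = -38 + 12*2 = -38 + 24 = -14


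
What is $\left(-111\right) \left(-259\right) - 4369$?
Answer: $24380$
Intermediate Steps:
$\left(-111\right) \left(-259\right) - 4369 = 28749 - 4369 = 24380$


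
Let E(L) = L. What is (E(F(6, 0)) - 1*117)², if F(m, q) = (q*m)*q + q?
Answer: 13689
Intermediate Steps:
F(m, q) = q + m*q² (F(m, q) = (m*q)*q + q = m*q² + q = q + m*q²)
(E(F(6, 0)) - 1*117)² = (0*(1 + 6*0) - 1*117)² = (0*(1 + 0) - 117)² = (0*1 - 117)² = (0 - 117)² = (-117)² = 13689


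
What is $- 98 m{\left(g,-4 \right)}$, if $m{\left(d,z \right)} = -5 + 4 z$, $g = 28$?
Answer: $2058$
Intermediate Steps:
$- 98 m{\left(g,-4 \right)} = - 98 \left(-5 + 4 \left(-4\right)\right) = - 98 \left(-5 - 16\right) = \left(-98\right) \left(-21\right) = 2058$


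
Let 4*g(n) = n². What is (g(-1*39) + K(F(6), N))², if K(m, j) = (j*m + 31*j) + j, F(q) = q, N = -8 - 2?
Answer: 1/16 ≈ 0.062500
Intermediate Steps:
N = -10
K(m, j) = 32*j + j*m (K(m, j) = (31*j + j*m) + j = 32*j + j*m)
g(n) = n²/4
(g(-1*39) + K(F(6), N))² = ((-1*39)²/4 - 10*(32 + 6))² = ((¼)*(-39)² - 10*38)² = ((¼)*1521 - 380)² = (1521/4 - 380)² = (¼)² = 1/16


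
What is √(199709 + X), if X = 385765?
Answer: √585474 ≈ 765.16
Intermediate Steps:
√(199709 + X) = √(199709 + 385765) = √585474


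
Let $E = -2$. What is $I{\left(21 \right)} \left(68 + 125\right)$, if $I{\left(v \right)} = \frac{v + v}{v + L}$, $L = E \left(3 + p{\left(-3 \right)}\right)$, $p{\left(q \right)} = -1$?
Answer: $\frac{8106}{17} \approx 476.82$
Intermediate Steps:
$L = -4$ ($L = - 2 \left(3 - 1\right) = \left(-2\right) 2 = -4$)
$I{\left(v \right)} = \frac{2 v}{-4 + v}$ ($I{\left(v \right)} = \frac{v + v}{v - 4} = \frac{2 v}{-4 + v}$)
$I{\left(21 \right)} \left(68 + 125\right) = 2 \cdot 21 \frac{1}{-4 + 21} \left(68 + 125\right) = 2 \cdot 21 \cdot \frac{1}{17} \cdot 193 = \frac{42}{17} \cdot 193 = \frac{8106}{17}$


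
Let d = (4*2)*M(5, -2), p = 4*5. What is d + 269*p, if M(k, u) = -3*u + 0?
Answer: 5428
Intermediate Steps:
M(k, u) = -3*u
p = 20
d = 48 (d = (4*2)*(-3*(-2)) = 8*6 = 48)
d + 269*p = 48 + 269*20 = 48 + 5380 = 5428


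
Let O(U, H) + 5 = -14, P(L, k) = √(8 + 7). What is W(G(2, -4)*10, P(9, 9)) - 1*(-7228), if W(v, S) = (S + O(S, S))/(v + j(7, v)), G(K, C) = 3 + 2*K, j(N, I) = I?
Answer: 1011901/140 + √15/140 ≈ 7227.9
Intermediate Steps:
P(L, k) = √15
O(U, H) = -19 (O(U, H) = -5 - 14 = -19)
W(v, S) = (-19 + S)/(2*v) (W(v, S) = (S - 19)/(v + v) = (-19 + S)/((2*v)) = (-19 + S)*(1/(2*v)) = (-19 + S)/(2*v))
W(G(2, -4)*10, P(9, 9)) - 1*(-7228) = (-19 + √15)/(2*(((3 + 2*2)*10))) - 1*(-7228) = (-19 + √15)/(2*(((3 + 4)*10))) + 7228 = (-19 + √15)/(2*((7*10))) + 7228 = (½)*(-19 + √15)/70 + 7228 = (½)*(1/70)*(-19 + √15) + 7228 = (-19/140 + √15/140) + 7228 = 1011901/140 + √15/140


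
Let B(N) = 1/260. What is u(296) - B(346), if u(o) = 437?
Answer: 113619/260 ≈ 437.00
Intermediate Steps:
B(N) = 1/260
u(296) - B(346) = 437 - 1*1/260 = 437 - 1/260 = 113619/260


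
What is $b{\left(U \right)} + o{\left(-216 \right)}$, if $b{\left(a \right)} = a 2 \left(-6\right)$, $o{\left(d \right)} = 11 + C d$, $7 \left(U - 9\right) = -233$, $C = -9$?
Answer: $\frac{15725}{7} \approx 2246.4$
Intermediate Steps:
$U = - \frac{170}{7}$ ($U = 9 + \frac{1}{7} \left(-233\right) = 9 - \frac{233}{7} = - \frac{170}{7} \approx -24.286$)
$o{\left(d \right)} = 11 - 9 d$
$b{\left(a \right)} = - 12 a$ ($b{\left(a \right)} = 2 a \left(-6\right) = - 12 a$)
$b{\left(U \right)} + o{\left(-216 \right)} = \left(-12\right) \left(- \frac{170}{7}\right) + \left(11 - -1944\right) = \frac{2040}{7} + \left(11 + 1944\right) = \frac{2040}{7} + 1955 = \frac{15725}{7}$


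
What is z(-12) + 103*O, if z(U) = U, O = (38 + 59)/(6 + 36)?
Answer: 9487/42 ≈ 225.88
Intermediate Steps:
O = 97/42 ≈ 2.3095
z(-12) + 103*O = -12 + 103*(97/42) = -12 + 9991/42 = 9487/42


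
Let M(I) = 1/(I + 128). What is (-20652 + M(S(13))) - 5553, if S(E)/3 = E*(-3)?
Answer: -288254/11 ≈ -26205.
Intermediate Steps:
S(E) = -9*E (S(E) = 3*(E*(-3)) = 3*(-3*E) = -9*E)
M(I) = 1/(128 + I)
(-20652 + M(S(13))) - 5553 = (-20652 + 1/(128 - 9*13)) - 5553 = (-20652 + 1/(128 - 117)) - 5553 = (-20652 + 1/11) - 5553 = -227171/11 - 5553 = -288254/11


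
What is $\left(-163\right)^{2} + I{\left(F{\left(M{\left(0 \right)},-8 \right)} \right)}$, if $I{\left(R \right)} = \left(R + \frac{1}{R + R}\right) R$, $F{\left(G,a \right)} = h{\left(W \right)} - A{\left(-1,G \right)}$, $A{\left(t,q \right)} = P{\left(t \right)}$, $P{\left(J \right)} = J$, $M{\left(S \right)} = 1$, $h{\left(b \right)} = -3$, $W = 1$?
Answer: $\frac{53147}{2} \approx 26574.0$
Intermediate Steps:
$A{\left(t,q \right)} = t$
$F{\left(G,a \right)} = -2$ ($F{\left(G,a \right)} = -3 - -1 = -3 + 1 = -2$)
$I{\left(R \right)} = R \left(R + \frac{1}{2 R}\right)$ ($I{\left(R \right)} = \left(R + \frac{1}{2 R}\right) R = R \left(R + \frac{1}{2 R}\right)$)
$\left(-163\right)^{2} + I{\left(F{\left(M{\left(0 \right)},-8 \right)} \right)} = \left(-163\right)^{2} + \left(\frac{1}{2} + \left(-2\right)^{2}\right) = 26569 + \left(\frac{1}{2} + 4\right) = 26569 + \frac{9}{2} = \frac{53147}{2}$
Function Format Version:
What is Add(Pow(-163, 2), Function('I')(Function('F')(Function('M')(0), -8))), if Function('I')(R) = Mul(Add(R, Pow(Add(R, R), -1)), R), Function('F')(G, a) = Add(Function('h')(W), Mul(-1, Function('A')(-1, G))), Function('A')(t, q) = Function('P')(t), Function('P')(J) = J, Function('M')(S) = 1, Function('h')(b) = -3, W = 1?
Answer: Rational(53147, 2) ≈ 26574.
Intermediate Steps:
Function('A')(t, q) = t
Function('F')(G, a) = -2 (Function('F')(G, a) = Add(-3, Mul(-1, -1)) = Add(-3, 1) = -2)
Function('I')(R) = Mul(R, Add(R, Mul(Rational(1, 2), Pow(R, -1)))) (Function('I')(R) = Mul(Add(R, Pow(Mul(2, R), -1)), R) = Mul(Add(R, Mul(Rational(1, 2), Pow(R, -1))), R) = Mul(R, Add(R, Mul(Rational(1, 2), Pow(R, -1)))))
Add(Pow(-163, 2), Function('I')(Function('F')(Function('M')(0), -8))) = Add(Pow(-163, 2), Add(Rational(1, 2), Pow(-2, 2))) = Add(26569, Add(Rational(1, 2), 4)) = Add(26569, Rational(9, 2)) = Rational(53147, 2)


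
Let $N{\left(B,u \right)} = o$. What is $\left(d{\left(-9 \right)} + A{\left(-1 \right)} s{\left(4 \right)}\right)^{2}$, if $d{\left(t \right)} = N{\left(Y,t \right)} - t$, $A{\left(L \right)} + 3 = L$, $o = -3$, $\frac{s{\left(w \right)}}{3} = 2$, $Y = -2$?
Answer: $324$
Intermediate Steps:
$s{\left(w \right)} = 6$ ($s{\left(w \right)} = 3 \cdot 2 = 6$)
$N{\left(B,u \right)} = -3$
$A{\left(L \right)} = -3 + L$
$d{\left(t \right)} = -3 - t$
$\left(d{\left(-9 \right)} + A{\left(-1 \right)} s{\left(4 \right)}\right)^{2} = \left(\left(-3 - -9\right) + \left(-3 - 1\right) 6\right)^{2} = \left(\left(-3 + 9\right) - 24\right)^{2} = \left(6 - 24\right)^{2} = \left(-18\right)^{2} = 324$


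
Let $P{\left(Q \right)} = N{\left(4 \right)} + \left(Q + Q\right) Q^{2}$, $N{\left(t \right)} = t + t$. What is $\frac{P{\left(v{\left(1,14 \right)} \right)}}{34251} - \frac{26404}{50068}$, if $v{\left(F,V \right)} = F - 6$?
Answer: $- \frac{229119965}{428719767} \approx -0.53443$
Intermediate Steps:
$v{\left(F,V \right)} = -6 + F$
$N{\left(t \right)} = 2 t$
$P{\left(Q \right)} = 8 + 2 Q^{3}$ ($P{\left(Q \right)} = 2 \cdot 4 + \left(Q + Q\right) Q^{2} = 8 + 2 Q Q^{2} = 8 + 2 Q^{3}$)
$\frac{P{\left(v{\left(1,14 \right)} \right)}}{34251} - \frac{26404}{50068} = \frac{8 + 2 \left(-6 + 1\right)^{3}}{34251} - \frac{26404}{50068} = \left(8 + 2 \left(-5\right)^{3}\right) \frac{1}{34251} - \frac{6601}{12517} = \left(8 + 2 \left(-125\right)\right) \frac{1}{34251} - \frac{6601}{12517} = \left(8 - 250\right) \frac{1}{34251} - \frac{6601}{12517} = \left(-242\right) \frac{1}{34251} - \frac{6601}{12517} = - \frac{242}{34251} - \frac{6601}{12517} = - \frac{229119965}{428719767}$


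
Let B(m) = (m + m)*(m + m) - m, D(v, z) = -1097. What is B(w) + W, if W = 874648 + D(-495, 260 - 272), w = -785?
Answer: 3339236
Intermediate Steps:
B(m) = -m + 4*m² (B(m) = (2*m)*(2*m) - m = 4*m² - m = -m + 4*m²)
W = 873551 (W = 874648 - 1097 = 873551)
B(w) + W = -785*(-1 + 4*(-785)) + 873551 = -785*(-1 - 3140) + 873551 = -785*(-3141) + 873551 = 2465685 + 873551 = 3339236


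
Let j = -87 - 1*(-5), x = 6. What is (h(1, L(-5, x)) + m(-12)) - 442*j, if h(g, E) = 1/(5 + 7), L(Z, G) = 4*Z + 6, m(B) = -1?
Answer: 434917/12 ≈ 36243.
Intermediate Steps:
L(Z, G) = 6 + 4*Z
h(g, E) = 1/12
j = -82 (j = -87 + 5 = -82)
(h(1, L(-5, x)) + m(-12)) - 442*j = (1/12 - 1) - 442*(-82) = -11/12 + 36244 = 434917/12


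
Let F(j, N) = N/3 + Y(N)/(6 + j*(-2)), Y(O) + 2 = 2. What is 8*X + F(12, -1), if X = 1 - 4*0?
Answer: 23/3 ≈ 7.6667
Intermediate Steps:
Y(O) = 0 (Y(O) = -2 + 2 = 0)
F(j, N) = N/3 (F(j, N) = N/3 + 0/(6 + j*(-2)) = N*(1/3) + 0/(6 - 2*j) = N/3 + 0 = N/3)
X = 1 (X = 1 + 0 = 1)
8*X + F(12, -1) = 8*1 + (1/3)*(-1) = 8 - 1/3 = 23/3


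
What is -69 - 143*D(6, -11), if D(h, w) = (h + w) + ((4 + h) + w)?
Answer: 789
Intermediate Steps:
D(h, w) = 4 + 2*h + 2*w (D(h, w) = (h + w) + (4 + h + w) = 4 + 2*h + 2*w)
-69 - 143*D(6, -11) = -69 - 143*(4 + 2*6 + 2*(-11)) = -69 - 143*(4 + 12 - 22) = -69 - 143*(-6) = -69 + 858 = 789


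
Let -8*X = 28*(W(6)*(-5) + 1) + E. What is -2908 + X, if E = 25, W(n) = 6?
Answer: -22477/8 ≈ -2809.6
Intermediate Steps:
X = 787/8 (X = -(28*(6*(-5) + 1) + 25)/8 = -(28*(-30 + 1) + 25)/8 = -(28*(-29) + 25)/8 = -(-812 + 25)/8 = -⅛*(-787) = 787/8 ≈ 98.375)
-2908 + X = -2908 + 787/8 = -22477/8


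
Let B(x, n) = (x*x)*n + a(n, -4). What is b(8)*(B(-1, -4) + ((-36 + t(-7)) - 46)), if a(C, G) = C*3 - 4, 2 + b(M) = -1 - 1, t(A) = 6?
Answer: 384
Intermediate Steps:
b(M) = -4 (b(M) = -2 + (-1 - 1) = -2 - 2 = -4)
a(C, G) = -4 + 3*C (a(C, G) = 3*C - 4 = -4 + 3*C)
B(x, n) = -4 + 3*n + n*x² (B(x, n) = (x*x)*n + (-4 + 3*n) = x²*n + (-4 + 3*n) = n*x² + (-4 + 3*n) = -4 + 3*n + n*x²)
b(8)*(B(-1, -4) + ((-36 + t(-7)) - 46)) = -4*((-4 + 3*(-4) - 4*(-1)²) + ((-36 + 6) - 46)) = -4*((-4 - 12 - 4*1) + (-30 - 46)) = -4*((-4 - 12 - 4) - 76) = -4*(-20 - 76) = -4*(-96) = 384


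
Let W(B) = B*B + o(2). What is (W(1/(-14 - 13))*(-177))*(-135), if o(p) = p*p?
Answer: 860515/9 ≈ 95613.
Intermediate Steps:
o(p) = p**2
W(B) = 4 + B**2 (W(B) = B*B + 2**2 = B**2 + 4 = 4 + B**2)
(W(1/(-14 - 13))*(-177))*(-135) = ((4 + (1/(-14 - 13))**2)*(-177))*(-135) = ((4 + (1/(-27))**2)*(-177))*(-135) = ((4 + (-1/27)**2)*(-177))*(-135) = ((4 + 1/729)*(-177))*(-135) = ((2917/729)*(-177))*(-135) = -172103/243*(-135) = 860515/9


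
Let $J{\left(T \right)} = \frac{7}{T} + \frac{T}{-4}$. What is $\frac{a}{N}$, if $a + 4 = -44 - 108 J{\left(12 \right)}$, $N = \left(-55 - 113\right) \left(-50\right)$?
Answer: $\frac{71}{2800} \approx 0.025357$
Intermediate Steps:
$J{\left(T \right)} = \frac{7}{T} - \frac{T}{4}$ ($J{\left(T \right)} = \frac{7}{T} + T \left(- \frac{1}{4}\right) = \frac{7}{T} - \frac{T}{4}$)
$N = 8400$ ($N = \left(-168\right) \left(-50\right) = 8400$)
$a = 213$ ($a = -4 - \left(44 + 108 \left(\frac{7}{12} - 3\right)\right) = -4 - -217 = -4 + \left(-44 + 261\right) = -4 + 217 = 213$)
$\frac{a}{N} = \frac{213}{8400} = 213 \cdot \frac{1}{8400} = \frac{71}{2800}$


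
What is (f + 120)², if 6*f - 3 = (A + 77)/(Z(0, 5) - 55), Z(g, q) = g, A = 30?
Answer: 393189241/27225 ≈ 14442.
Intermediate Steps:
f = 29/165 (f = ½ + ((30 + 77)/(0 - 55))/6 = ½ + (107/(-55))/6 = ½ + (107*(-1/55))/6 = ½ + (⅙)*(-107/55) = ½ - 107/330 = 29/165 ≈ 0.17576)
(f + 120)² = (29/165 + 120)² = (19829/165)² = 393189241/27225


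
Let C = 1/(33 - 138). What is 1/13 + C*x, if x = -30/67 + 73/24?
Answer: 114617/2194920 ≈ 0.052219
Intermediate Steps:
x = 4171/1608 (x = -30*1/67 + 73*(1/24) = -30/67 + 73/24 = 4171/1608 ≈ 2.5939)
C = -1/105 (C = 1/(-105) = -1/105 ≈ -0.0095238)
1/13 + C*x = 1/13 - 1/105*4171/1608 = 1/13 - 4171/168840 = 114617/2194920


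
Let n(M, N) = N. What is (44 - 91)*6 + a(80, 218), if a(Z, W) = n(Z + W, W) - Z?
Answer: -144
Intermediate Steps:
a(Z, W) = W - Z
(44 - 91)*6 + a(80, 218) = (44 - 91)*6 + (218 - 1*80) = -47*6 + (218 - 80) = -282 + 138 = -144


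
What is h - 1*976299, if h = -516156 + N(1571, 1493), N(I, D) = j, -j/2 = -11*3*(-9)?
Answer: -1493049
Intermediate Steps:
j = -594 (j = -2*(-11*3)*(-9) = -(-66)*(-9) = -2*297 = -594)
N(I, D) = -594
h = -516750 (h = -516156 - 594 = -516750)
h - 1*976299 = -516750 - 1*976299 = -516750 - 976299 = -1493049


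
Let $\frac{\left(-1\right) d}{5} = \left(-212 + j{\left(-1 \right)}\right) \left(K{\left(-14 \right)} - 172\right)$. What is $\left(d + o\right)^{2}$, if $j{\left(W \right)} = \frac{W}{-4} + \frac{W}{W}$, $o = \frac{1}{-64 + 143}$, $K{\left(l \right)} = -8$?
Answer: $\frac{224529965736976}{6241} \approx 3.5977 \cdot 10^{10}$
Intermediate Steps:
$o = \frac{1}{79} \approx 0.012658$
$j{\left(W \right)} = 1 - \frac{W}{4}$ ($j{\left(W \right)} = W \left(- \frac{1}{4}\right) + 1 = - \frac{W}{4} + 1 = 1 - \frac{W}{4}$)
$d = -189675$ ($d = - 5 \left(-212 + \left(1 - - \frac{1}{4}\right)\right) \left(-8 - 172\right) = - 5 \left(-212 + \left(1 + \frac{1}{4}\right)\right) \left(-180\right) = - 5 \left(-212 + \frac{5}{4}\right) \left(-180\right) = - 5 \left(\left(- \frac{843}{4}\right) \left(-180\right)\right) = \left(-5\right) 37935 = -189675$)
$\left(d + o\right)^{2} = \left(-189675 + \frac{1}{79}\right)^{2} = \left(- \frac{14984324}{79}\right)^{2} = \frac{224529965736976}{6241}$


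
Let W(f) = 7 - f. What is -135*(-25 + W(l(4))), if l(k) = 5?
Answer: 3105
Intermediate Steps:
-135*(-25 + W(l(4))) = -135*(-25 + (7 - 1*5)) = -135*(-25 + (7 - 5)) = -135*(-25 + 2) = -135*(-23) = 3105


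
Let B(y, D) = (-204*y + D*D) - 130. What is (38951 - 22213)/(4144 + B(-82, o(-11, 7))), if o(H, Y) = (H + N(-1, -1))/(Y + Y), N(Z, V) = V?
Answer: 410081/508197 ≈ 0.80693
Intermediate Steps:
o(H, Y) = (-1 + H)/(2*Y) (o(H, Y) = (H - 1)/(Y + Y) = (-1 + H)/((2*Y)) = (-1 + H)*(1/(2*Y)) = (-1 + H)/(2*Y))
B(y, D) = -130 + D**2 - 204*y (B(y, D) = (-204*y + D**2) - 130 = (D**2 - 204*y) - 130 = -130 + D**2 - 204*y)
(38951 - 22213)/(4144 + B(-82, o(-11, 7))) = (38951 - 22213)/(4144 + (-130 + ((1/2)*(-1 - 11)/7)**2 - 204*(-82))) = 16738/(4144 + (-130 + ((1/2)*(1/7)*(-12))**2 + 16728)) = 16738/(4144 + (-130 + (-6/7)**2 + 16728)) = 16738/(4144 + (-130 + 36/49 + 16728)) = 16738/(4144 + 813338/49) = 16738/(1016394/49) = 16738*(49/1016394) = 410081/508197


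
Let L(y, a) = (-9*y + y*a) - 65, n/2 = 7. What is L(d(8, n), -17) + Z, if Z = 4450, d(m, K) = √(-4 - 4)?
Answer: 4385 - 52*I*√2 ≈ 4385.0 - 73.539*I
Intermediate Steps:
n = 14 (n = 2*7 = 14)
d(m, K) = 2*I*√2 (d(m, K) = √(-8) = 2*I*√2)
L(y, a) = -65 - 9*y + a*y (L(y, a) = (-9*y + a*y) - 65 = -65 - 9*y + a*y)
L(d(8, n), -17) + Z = (-65 - 18*I*√2 - 34*I*√2) + 4450 = (-65 - 52*I*√2) + 4450 = 4385 - 52*I*√2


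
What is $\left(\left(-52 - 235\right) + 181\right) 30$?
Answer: $-3180$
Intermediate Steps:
$\left(\left(-52 - 235\right) + 181\right) 30 = \left(-287 + 181\right) 30 = \left(-106\right) 30 = -3180$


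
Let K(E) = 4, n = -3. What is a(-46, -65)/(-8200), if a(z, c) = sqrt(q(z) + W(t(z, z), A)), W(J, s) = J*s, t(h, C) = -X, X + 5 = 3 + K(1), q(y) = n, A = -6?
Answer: -3/8200 ≈ -0.00036585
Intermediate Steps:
q(y) = -3
X = 2 (X = -5 + (3 + 4) = -5 + 7 = 2)
t(h, C) = -2 (t(h, C) = -1*2 = -2)
a(z, c) = 3 (a(z, c) = sqrt(-3 - 2*(-6)) = sqrt(-3 + 12) = sqrt(9) = 3)
a(-46, -65)/(-8200) = 3/(-8200) = 3*(-1/8200) = -3/8200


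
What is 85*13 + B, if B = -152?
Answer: 953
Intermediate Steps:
85*13 + B = 85*13 - 152 = 1105 - 152 = 953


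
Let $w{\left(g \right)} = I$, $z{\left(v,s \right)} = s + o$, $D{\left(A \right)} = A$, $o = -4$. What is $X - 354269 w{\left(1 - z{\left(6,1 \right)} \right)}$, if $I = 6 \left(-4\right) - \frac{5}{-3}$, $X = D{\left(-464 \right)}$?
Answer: $\frac{23734631}{3} \approx 7.9115 \cdot 10^{6}$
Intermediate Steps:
$z{\left(v,s \right)} = -4 + s$ ($z{\left(v,s \right)} = s - 4 = -4 + s$)
$X = -464$
$I = - \frac{67}{3}$ ($I = -24 - - \frac{5}{3} = -24 + \frac{5}{3} = - \frac{67}{3} \approx -22.333$)
$w{\left(g \right)} = - \frac{67}{3}$
$X - 354269 w{\left(1 - z{\left(6,1 \right)} \right)} = -464 - 354269 \left(- \frac{67}{3}\right) = -464 - - \frac{23736023}{3} = -464 + \frac{23736023}{3} = \frac{23734631}{3}$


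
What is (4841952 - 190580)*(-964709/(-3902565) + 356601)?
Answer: 6473126247071587928/3902565 ≈ 1.6587e+12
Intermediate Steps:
(4841952 - 190580)*(-964709/(-3902565) + 356601) = 4651372*(-964709*(-1/3902565) + 356601) = 4651372*(964709/3902565 + 356601) = 4651372*(1391659546274/3902565) = 6473126247071587928/3902565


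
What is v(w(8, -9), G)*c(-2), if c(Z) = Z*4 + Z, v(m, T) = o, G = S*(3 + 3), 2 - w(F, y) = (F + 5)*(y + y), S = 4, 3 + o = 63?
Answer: -600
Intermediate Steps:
o = 60 (o = -3 + 63 = 60)
w(F, y) = 2 - 2*y*(5 + F) (w(F, y) = 2 - (F + 5)*(y + y) = 2 - (5 + F)*2*y = 2 - 2*y*(5 + F))
G = 24 (G = 4*(3 + 3) = 4*6 = 24)
v(m, T) = 60
c(Z) = 5*Z (c(Z) = 4*Z + Z = 5*Z)
v(w(8, -9), G)*c(-2) = 60*(5*(-2)) = 60*(-10) = -600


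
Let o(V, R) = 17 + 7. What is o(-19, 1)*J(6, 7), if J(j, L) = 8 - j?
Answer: 48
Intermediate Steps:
o(V, R) = 24
o(-19, 1)*J(6, 7) = 24*(8 - 1*6) = 24*(8 - 6) = 24*2 = 48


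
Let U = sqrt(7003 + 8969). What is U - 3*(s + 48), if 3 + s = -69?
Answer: 72 + 22*sqrt(33) ≈ 198.38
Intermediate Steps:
s = -72 (s = -3 - 69 = -72)
U = 22*sqrt(33) (U = sqrt(15972) = 22*sqrt(33) ≈ 126.38)
U - 3*(s + 48) = 22*sqrt(33) - 3*(-72 + 48) = 22*sqrt(33) - 3*(-24) = 22*sqrt(33) - 1*(-72) = 22*sqrt(33) + 72 = 72 + 22*sqrt(33)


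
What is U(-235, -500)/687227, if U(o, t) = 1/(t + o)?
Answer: -1/505111845 ≈ -1.9798e-9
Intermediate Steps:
U(o, t) = 1/(o + t)
U(-235, -500)/687227 = 1/(-235 - 500*687227) = (1/687227)/(-735) = -1/735*1/687227 = -1/505111845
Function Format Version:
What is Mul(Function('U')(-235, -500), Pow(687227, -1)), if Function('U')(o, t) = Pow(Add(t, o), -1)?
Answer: Rational(-1, 505111845) ≈ -1.9798e-9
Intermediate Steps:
Function('U')(o, t) = Pow(Add(o, t), -1)
Mul(Function('U')(-235, -500), Pow(687227, -1)) = Mul(Pow(Add(-235, -500), -1), Pow(687227, -1)) = Mul(Pow(-735, -1), Rational(1, 687227)) = Mul(Rational(-1, 735), Rational(1, 687227)) = Rational(-1, 505111845)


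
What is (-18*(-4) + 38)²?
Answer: 12100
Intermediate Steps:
(-18*(-4) + 38)² = (72 + 38)² = 110² = 12100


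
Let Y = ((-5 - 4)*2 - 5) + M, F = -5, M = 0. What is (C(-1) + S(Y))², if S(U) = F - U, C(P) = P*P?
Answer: 361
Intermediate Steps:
Y = -23 (Y = ((-5 - 4)*2 - 5) + 0 = (-9*2 - 5) + 0 = (-18 - 5) + 0 = -23 + 0 = -23)
C(P) = P²
S(U) = -5 - U
(C(-1) + S(Y))² = ((-1)² + (-5 - 1*(-23)))² = (1 + (-5 + 23))² = (1 + 18)² = 19² = 361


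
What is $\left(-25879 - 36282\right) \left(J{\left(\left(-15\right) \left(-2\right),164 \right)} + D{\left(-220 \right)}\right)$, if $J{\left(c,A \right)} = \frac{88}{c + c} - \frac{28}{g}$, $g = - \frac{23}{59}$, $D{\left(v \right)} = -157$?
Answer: $\frac{1795147519}{345} \approx 5.2033 \cdot 10^{6}$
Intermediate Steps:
$g = - \frac{23}{59}$ ($g = \left(-23\right) \frac{1}{59} = - \frac{23}{59} \approx -0.38983$)
$J{\left(c,A \right)} = \frac{1652}{23} + \frac{44}{c}$ ($J{\left(c,A \right)} = \frac{88}{c + c} - \frac{28}{- \frac{23}{59}} = \frac{88}{2 c} - - \frac{1652}{23} = 88 \frac{1}{2 c} + \frac{1652}{23} = \frac{44}{c} + \frac{1652}{23} = \frac{1652}{23} + \frac{44}{c}$)
$\left(-25879 - 36282\right) \left(J{\left(\left(-15\right) \left(-2\right),164 \right)} + D{\left(-220 \right)}\right) = \left(-25879 - 36282\right) \left(\left(\frac{1652}{23} + \frac{44}{\left(-15\right) \left(-2\right)}\right) - 157\right) = - 62161 \left(\left(\frac{1652}{23} + \frac{44}{30}\right) - 157\right) = - 62161 \left(\left(\frac{1652}{23} + 44 \cdot \frac{1}{30}\right) - 157\right) = - 62161 \left(\left(\frac{1652}{23} + \frac{22}{15}\right) - 157\right) = - 62161 \left(\frac{25286}{345} - 157\right) = \left(-62161\right) \left(- \frac{28879}{345}\right) = \frac{1795147519}{345}$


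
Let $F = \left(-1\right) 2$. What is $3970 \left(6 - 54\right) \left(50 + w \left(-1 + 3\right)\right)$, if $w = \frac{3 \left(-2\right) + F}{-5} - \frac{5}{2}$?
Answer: $-9184992$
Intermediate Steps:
$F = -2$
$w = - \frac{9}{10}$ ($w = \frac{3 \left(-2\right) - 2}{-5} - \frac{5}{2} = \left(-6 - 2\right) \left(- \frac{1}{5}\right) - \frac{5}{2} = \left(-8\right) \left(- \frac{1}{5}\right) - \frac{5}{2} = \frac{8}{5} - \frac{5}{2} = - \frac{9}{10} \approx -0.9$)
$3970 \left(6 - 54\right) \left(50 + w \left(-1 + 3\right)\right) = 3970 \left(6 - 54\right) \left(50 - \frac{9 \left(-1 + 3\right)}{10}\right) = 3970 \left(- 48 \left(50 - \frac{9}{5}\right)\right) = 3970 \left(\left(-48\right) \frac{241}{5}\right) = 3970 \left(- \frac{11568}{5}\right) = -9184992$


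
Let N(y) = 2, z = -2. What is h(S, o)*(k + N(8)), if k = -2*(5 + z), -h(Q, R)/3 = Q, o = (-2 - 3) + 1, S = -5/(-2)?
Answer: 30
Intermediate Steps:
S = 5/2 (S = -5*(-½) = 5/2 ≈ 2.5000)
o = -4 (o = -5 + 1 = -4)
h(Q, R) = -3*Q
k = -6 (k = -2*(5 - 2) = -2*3 = -6)
h(S, o)*(k + N(8)) = (-3*5/2)*(-6 + 2) = -15/2*(-4) = 30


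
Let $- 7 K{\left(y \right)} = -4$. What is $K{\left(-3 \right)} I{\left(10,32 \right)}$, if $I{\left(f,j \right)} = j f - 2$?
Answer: $\frac{1272}{7} \approx 181.71$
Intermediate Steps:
$I{\left(f,j \right)} = -2 + f j$ ($I{\left(f,j \right)} = f j - 2 = -2 + f j$)
$K{\left(y \right)} = \frac{4}{7}$ ($K{\left(y \right)} = \left(- \frac{1}{7}\right) \left(-4\right) = \frac{4}{7}$)
$K{\left(-3 \right)} I{\left(10,32 \right)} = \frac{4 \left(-2 + 10 \cdot 32\right)}{7} = \frac{4 \left(-2 + 320\right)}{7} = \frac{4}{7} \cdot 318 = \frac{1272}{7}$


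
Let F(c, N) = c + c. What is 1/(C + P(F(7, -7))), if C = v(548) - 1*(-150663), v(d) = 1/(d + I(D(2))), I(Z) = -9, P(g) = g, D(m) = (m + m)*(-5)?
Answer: 539/81214904 ≈ 6.6367e-6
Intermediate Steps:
F(c, N) = 2*c
D(m) = -10*m (D(m) = (2*m)*(-5) = -10*m)
v(d) = 1/(-9 + d) (v(d) = 1/(d - 9) = 1/(-9 + d))
C = 81207358/539 (C = 1/(-9 + 548) - 1*(-150663) = 1/539 + 150663 = 81207358/539 ≈ 1.5066e+5)
1/(C + P(F(7, -7))) = 1/(81207358/539 + 2*7) = 1/(81207358/539 + 14) = 1/(81214904/539) = 539/81214904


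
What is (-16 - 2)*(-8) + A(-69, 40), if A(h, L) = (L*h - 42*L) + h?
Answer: -4365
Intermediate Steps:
A(h, L) = h - 42*L + L*h (A(h, L) = (-42*L + L*h) + h = h - 42*L + L*h)
(-16 - 2)*(-8) + A(-69, 40) = (-16 - 2)*(-8) + (-69 - 42*40 + 40*(-69)) = -18*(-8) + (-69 - 1680 - 2760) = 144 - 4509 = -4365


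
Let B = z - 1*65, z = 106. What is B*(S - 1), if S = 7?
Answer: 246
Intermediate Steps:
B = 41 (B = 106 - 1*65 = 106 - 65 = 41)
B*(S - 1) = 41*(7 - 1) = 41*6 = 246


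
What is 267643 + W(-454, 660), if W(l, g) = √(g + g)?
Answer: 267643 + 2*√330 ≈ 2.6768e+5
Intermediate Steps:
W(l, g) = √2*√g (W(l, g) = √(2*g) = √2*√g)
267643 + W(-454, 660) = 267643 + √2*√660 = 267643 + √2*(2*√165) = 267643 + 2*√330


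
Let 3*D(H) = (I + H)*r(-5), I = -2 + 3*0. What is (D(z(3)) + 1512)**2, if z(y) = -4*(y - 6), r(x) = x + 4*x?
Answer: 18369796/9 ≈ 2.0411e+6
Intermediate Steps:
r(x) = 5*x
z(y) = 24 - 4*y (z(y) = -4*(-6 + y) = 24 - 4*y)
I = -2 (I = -2 + 0 = -2)
D(H) = 50/3 - 25*H/3 (D(H) = ((-2 + H)*(5*(-5)))/3 = ((-2 + H)*(-25))/3 = (50 - 25*H)/3 = 50/3 - 25*H/3)
(D(z(3)) + 1512)**2 = ((50/3 - 25*(24 - 4*3)/3) + 1512)**2 = ((50/3 - 25*(24 - 12)/3) + 1512)**2 = ((50/3 - 25/3*12) + 1512)**2 = ((50/3 - 100) + 1512)**2 = (-250/3 + 1512)**2 = (4286/3)**2 = 18369796/9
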